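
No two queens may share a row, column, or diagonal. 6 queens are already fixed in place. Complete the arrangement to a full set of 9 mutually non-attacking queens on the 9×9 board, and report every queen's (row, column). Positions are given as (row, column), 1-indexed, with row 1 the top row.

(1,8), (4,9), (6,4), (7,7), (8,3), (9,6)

Row 2: attacked by (1,8)→{7,8,9}; (4,9)→{7,9}; (6,4)→{4,8}; (7,7)→{2,7}; (8,3)→{3,9}; (9,6)→{6}. Safe: 1, 5. Place at column 5.
Row 3: attacked by (1,8)→{6,8}; (2,5)→{4,5,6}; (4,9)→{8,9}; (6,4)→{1,4,7}; (7,7)→{3,7}; (8,3)→{3,8}; (9,6)→{6}. Safe: 2. Place at column 2.
Row 5: attacked by (1,8)→{4,8}; (2,5)→{2,5,8}; (3,2)→{2,4}; (4,9)→{8,9}; (6,4)→{3,4,5}; (7,7)→{5,7,9}; (8,3)→{3,6}; (9,6)→{2,6}. Safe: 1. Place at column 1.
Columns [8, 5, 2, 9, 1, 4, 7, 3, 6], r−c [-7, -3, 1, -5, 4, 2, 0, 5, 3], r+c [9, 7, 5, 13, 6, 10, 14, 11, 15] are all distinct, so no two queens attack.

(1,8) (2,5) (3,2) (4,9) (5,1) (6,4) (7,7) (8,3) (9,6)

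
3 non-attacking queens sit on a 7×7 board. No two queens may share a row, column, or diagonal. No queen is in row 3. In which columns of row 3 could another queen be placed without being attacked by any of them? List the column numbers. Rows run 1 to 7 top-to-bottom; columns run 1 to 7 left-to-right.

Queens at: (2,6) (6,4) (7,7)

columns 2

(2,6) attacks row 3 at column 6 and diagonals 5, 7.
(6,4) attacks row 3 at column 4 and diagonals 1, 7.
(7,7) attacks row 3 at column 7 and diagonals 3.
Attacked columns: {1, 3, 4, 5, 6, 7}. Safe: {2}.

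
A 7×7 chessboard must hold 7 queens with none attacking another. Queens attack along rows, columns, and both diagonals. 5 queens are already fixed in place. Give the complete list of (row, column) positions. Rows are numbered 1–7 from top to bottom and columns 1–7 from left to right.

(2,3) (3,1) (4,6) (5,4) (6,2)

Row 1: attacked by (2,3)→{2,3,4}; (3,1)→{1,3}; (4,6)→{3,6}; (5,4)→{4}; (6,2)→{2,7}. Safe: 5. Place at column 5.
Row 7: attacked by (1,5)→{5}; (2,3)→{3}; (3,1)→{1,5}; (4,6)→{3,6}; (5,4)→{2,4,6}; (6,2)→{1,2,3}. Safe: 7. Place at column 7.
Columns [5, 3, 1, 6, 4, 2, 7], r−c [-4, -1, 2, -2, 1, 4, 0], r+c [6, 5, 4, 10, 9, 8, 14] are all distinct, so no two queens attack.

(1,5) (2,3) (3,1) (4,6) (5,4) (6,2) (7,7)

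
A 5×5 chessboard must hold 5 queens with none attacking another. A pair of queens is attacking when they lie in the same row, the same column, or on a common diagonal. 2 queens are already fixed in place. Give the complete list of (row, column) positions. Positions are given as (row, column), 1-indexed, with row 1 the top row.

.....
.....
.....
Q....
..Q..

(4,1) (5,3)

(1,5) (2,2) (3,4) (4,1) (5,3)

Row 1: attacked by (4,1)→{1,4}; (5,3)→{3}. Safe: 2, 5. Place at column 5.
Row 2: attacked by (1,5)→{4,5}; (4,1)→{1,3}; (5,3)→{3}. Safe: 2. Place at column 2.
Row 3: attacked by (1,5)→{3,5}; (2,2)→{1,2,3}; (4,1)→{1,2}; (5,3)→{1,3,5}. Safe: 4. Place at column 4.
Columns [5, 2, 4, 1, 3], r−c [-4, 0, -1, 3, 2], r+c [6, 4, 7, 5, 8] are all distinct, so no two queens attack.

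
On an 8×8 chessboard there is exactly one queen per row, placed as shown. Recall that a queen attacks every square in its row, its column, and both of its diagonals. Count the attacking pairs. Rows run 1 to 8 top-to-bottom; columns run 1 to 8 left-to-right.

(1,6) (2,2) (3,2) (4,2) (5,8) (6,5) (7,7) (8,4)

Same column: (2,2)–(3,2) (column 2); (2,2)–(4,2) (column 2); (3,2)–(4,2) (column 2).
Same diagonal: (2,2)–(7,7) (|2−7| = |2−7| = 5); (3,2)–(6,5) (|3−6| = |2−5| = 3).
Total attacking pairs: 5.

5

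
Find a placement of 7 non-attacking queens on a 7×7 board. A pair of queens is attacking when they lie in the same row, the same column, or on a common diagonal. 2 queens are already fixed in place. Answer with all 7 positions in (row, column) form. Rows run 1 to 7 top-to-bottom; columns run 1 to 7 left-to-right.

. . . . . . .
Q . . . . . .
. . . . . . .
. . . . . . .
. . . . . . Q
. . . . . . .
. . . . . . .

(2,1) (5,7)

(1,6) (2,1) (3,3) (4,5) (5,7) (6,2) (7,4)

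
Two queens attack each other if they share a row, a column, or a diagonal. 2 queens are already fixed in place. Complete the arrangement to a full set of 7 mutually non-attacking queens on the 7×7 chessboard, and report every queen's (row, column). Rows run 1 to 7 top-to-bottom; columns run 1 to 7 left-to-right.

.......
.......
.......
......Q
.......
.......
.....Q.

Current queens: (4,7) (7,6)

(1,2) (2,4) (3,1) (4,7) (5,5) (6,3) (7,6)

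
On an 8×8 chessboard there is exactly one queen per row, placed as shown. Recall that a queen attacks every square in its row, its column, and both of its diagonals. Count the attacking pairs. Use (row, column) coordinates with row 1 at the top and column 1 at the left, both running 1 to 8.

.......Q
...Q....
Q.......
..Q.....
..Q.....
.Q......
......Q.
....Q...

Same column: (4,3)–(5,3) (column 3).
Same diagonal: (3,1)–(5,3) (|3−5| = |1−3| = 2); (5,3)–(6,2) (|5−6| = |3−2| = 1).
Total attacking pairs: 3.

3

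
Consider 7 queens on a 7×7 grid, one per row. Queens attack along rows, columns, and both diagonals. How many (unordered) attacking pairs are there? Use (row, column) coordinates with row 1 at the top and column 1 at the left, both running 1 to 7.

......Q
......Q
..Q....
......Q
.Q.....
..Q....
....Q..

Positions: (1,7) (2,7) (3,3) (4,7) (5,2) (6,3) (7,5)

6

Same column: (1,7)–(2,7) (column 7); (1,7)–(4,7) (column 7); (2,7)–(4,7) (column 7); (3,3)–(6,3) (column 3).
Same diagonal: (2,7)–(6,3) (|2−6| = |7−3| = 4); (5,2)–(6,3) (|5−6| = |2−3| = 1).
Total attacking pairs: 6.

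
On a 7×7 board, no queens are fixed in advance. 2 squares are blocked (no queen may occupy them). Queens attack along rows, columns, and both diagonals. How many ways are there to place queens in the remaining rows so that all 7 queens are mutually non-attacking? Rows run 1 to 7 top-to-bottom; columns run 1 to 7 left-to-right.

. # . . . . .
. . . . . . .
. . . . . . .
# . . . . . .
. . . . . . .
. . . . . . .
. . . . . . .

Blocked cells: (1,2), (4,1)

Branch on row 1: col 1 → 4; col 3 → 5; col 4 → 6; col 5 → 6; col 6 → 5; col 7 → 3.
Sum: 4 + 5 + 6 + 6 + 5 + 3 = 29.

29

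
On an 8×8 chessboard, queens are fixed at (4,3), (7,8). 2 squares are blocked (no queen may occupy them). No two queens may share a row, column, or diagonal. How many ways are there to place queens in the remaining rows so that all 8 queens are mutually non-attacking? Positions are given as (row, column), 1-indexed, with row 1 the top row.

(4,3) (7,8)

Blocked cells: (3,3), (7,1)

2

Branch on row 1: col 1 → 0; col 4 → 1; col 5 → 0; col 7 → 1.
Sum: 0 + 1 + 0 + 1 = 2.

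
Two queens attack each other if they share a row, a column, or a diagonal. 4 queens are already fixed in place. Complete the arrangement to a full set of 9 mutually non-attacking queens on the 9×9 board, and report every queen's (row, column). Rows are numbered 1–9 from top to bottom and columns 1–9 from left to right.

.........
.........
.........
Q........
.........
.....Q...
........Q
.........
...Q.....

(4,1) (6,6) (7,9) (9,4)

Row 1: attacked by (4,1)→{1,4}; (6,6)→{1,6}; (7,9)→{3,9}; (9,4)→{4}. Safe: 2, 5, 7, 8. Place at column 2.
Row 2: attacked by (1,2)→{1,2,3}; (4,1)→{1,3}; (6,6)→{2,6}; (7,9)→{4,9}; (9,4)→{4}. Safe: 5, 7, 8. Place at column 5.
Row 3: attacked by (1,2)→{2,4}; (2,5)→{4,5,6}; (4,1)→{1,2}; (6,6)→{3,6,9}; (7,9)→{5,9}; (9,4)→{4}. Safe: 7, 8. Place at column 8.
Row 5: attacked by (1,2)→{2,6}; (2,5)→{2,5,8}; (3,8)→{6,8}; (4,1)→{1,2}; (6,6)→{5,6,7}; (7,9)→{7,9}; (9,4)→{4,8}. Safe: 3. Place at column 3.
Row 8: attacked by (1,2)→{2,9}; (2,5)→{5}; (3,8)→{3,8}; (4,1)→{1,5}; (5,3)→{3,6}; (6,6)→{4,6,8}; (7,9)→{8,9}; (9,4)→{3,4,5}. Safe: 7. Place at column 7.
Columns [2, 5, 8, 1, 3, 6, 9, 7, 4], r−c [-1, -3, -5, 3, 2, 0, -2, 1, 5], r+c [3, 7, 11, 5, 8, 12, 16, 15, 13] are all distinct, so no two queens attack.

(1,2) (2,5) (3,8) (4,1) (5,3) (6,6) (7,9) (8,7) (9,4)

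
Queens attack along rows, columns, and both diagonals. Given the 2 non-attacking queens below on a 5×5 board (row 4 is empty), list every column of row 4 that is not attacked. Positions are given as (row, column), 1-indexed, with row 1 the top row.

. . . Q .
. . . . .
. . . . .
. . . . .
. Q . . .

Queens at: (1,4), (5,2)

columns 5

(1,4) attacks row 4 at column 4 and diagonals 1.
(5,2) attacks row 4 at column 2 and diagonals 1, 3.
Attacked columns: {1, 2, 3, 4}. Safe: {5}.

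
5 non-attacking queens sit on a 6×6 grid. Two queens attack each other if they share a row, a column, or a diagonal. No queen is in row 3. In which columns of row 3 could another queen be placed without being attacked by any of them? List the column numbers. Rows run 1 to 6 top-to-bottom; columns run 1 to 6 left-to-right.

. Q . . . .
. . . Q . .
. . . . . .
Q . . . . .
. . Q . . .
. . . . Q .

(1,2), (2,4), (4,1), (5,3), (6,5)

columns 6

(1,2) attacks row 3 at column 2 and diagonals 4.
(2,4) attacks row 3 at column 4 and diagonals 3, 5.
(4,1) attacks row 3 at column 1 and diagonals 2.
(5,3) attacks row 3 at column 3 and diagonals 1, 5.
(6,5) attacks row 3 at column 5 and diagonals 2.
Attacked columns: {1, 2, 3, 4, 5}. Safe: {6}.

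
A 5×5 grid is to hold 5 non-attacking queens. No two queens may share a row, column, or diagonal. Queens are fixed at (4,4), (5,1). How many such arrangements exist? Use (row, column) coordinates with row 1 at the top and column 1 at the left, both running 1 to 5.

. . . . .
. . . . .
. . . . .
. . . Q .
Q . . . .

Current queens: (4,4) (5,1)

1

Branch on row 1: col 2 → 0; col 3 → 1.
Sum: 0 + 1 = 1.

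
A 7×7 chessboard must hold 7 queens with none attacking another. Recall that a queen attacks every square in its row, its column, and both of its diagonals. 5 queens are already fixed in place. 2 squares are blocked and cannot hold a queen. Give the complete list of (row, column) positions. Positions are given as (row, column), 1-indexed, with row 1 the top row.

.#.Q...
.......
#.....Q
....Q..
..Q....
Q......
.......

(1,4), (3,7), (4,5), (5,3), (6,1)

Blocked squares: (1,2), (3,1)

Row 2: attacked by (1,4)→{3,4,5}; (3,7)→{6,7}; (4,5)→{3,5,7}; (5,3)→{3,6}; (6,1)→{1,5}. Safe: 2. Place at column 2.
Row 7: attacked by (1,4)→{4}; (2,2)→{2,7}; (3,7)→{3,7}; (4,5)→{2,5}; (5,3)→{1,3,5}; (6,1)→{1,2}. Safe: 6. Place at column 6.
Columns [4, 2, 7, 5, 3, 1, 6], r−c [-3, 0, -4, -1, 2, 5, 1], r+c [5, 4, 10, 9, 8, 7, 13] are all distinct, so no two queens attack.

(1,4) (2,2) (3,7) (4,5) (5,3) (6,1) (7,6)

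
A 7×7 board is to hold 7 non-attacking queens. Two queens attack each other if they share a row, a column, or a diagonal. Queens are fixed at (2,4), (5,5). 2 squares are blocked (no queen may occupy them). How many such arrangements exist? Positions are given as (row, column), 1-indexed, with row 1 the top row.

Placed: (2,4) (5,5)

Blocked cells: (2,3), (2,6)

2

Branch on row 1: col 2 → 1; col 6 → 1; col 7 → 0.
Sum: 1 + 1 + 0 = 2.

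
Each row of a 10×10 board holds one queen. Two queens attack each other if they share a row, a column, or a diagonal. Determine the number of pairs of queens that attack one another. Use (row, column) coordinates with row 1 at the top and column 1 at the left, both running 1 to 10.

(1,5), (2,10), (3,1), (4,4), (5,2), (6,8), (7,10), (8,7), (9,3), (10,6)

2

Same column: (2,10)–(7,10) (column 10).
Same diagonal: (2,10)–(9,3) (|2−9| = |10−3| = 7).
Total attacking pairs: 2.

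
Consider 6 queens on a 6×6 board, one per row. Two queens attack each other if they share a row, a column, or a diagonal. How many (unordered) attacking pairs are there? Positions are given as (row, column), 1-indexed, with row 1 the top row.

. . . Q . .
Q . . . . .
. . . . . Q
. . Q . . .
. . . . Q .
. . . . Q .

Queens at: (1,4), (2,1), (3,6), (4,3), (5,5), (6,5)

5

Same column: (5,5)–(6,5) (column 5).
Same diagonal: (1,4)–(3,6) (|1−3| = |4−6| = 2); (2,1)–(4,3) (|2−4| = |1−3| = 2); (2,1)–(6,5) (|2−6| = |1−5| = 4); (4,3)–(6,5) (|4−6| = |3−5| = 2).
Total attacking pairs: 5.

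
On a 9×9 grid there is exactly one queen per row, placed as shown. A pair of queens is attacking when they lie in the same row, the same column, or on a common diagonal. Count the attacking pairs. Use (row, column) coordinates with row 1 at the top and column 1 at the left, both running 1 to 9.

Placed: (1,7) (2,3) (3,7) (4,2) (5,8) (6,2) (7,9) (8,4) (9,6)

Same column: (1,7)–(3,7) (column 7); (4,2)–(6,2) (column 2).
Same diagonal: (1,7)–(6,2) (|1−6| = |7−2| = 5); (6,2)–(8,4) (|6−8| = |2−4| = 2).
Total attacking pairs: 4.

4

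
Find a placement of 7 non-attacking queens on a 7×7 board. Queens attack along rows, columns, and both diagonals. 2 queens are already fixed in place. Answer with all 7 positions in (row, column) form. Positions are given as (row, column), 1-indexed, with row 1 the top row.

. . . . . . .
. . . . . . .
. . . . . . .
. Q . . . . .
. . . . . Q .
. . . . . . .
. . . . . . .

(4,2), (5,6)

(1,4) (2,7) (3,5) (4,2) (5,6) (6,1) (7,3)

Row 1: attacked by (4,2)→{2,5}; (5,6)→{2,6}. Safe: 1, 3, 4, 7. Place at column 4.
Row 2: attacked by (1,4)→{3,4,5}; (4,2)→{2,4}; (5,6)→{3,6}. Safe: 1, 7. Place at column 7.
Row 3: attacked by (1,4)→{2,4,6}; (2,7)→{6,7}; (4,2)→{1,2,3}; (5,6)→{4,6}. Safe: 5. Place at column 5.
Row 6: attacked by (1,4)→{4}; (2,7)→{3,7}; (3,5)→{2,5}; (4,2)→{2,4}; (5,6)→{5,6,7}. Safe: 1. Place at column 1.
Row 7: attacked by (1,4)→{4}; (2,7)→{2,7}; (3,5)→{1,5}; (4,2)→{2,5}; (5,6)→{4,6}; (6,1)→{1,2}. Safe: 3. Place at column 3.
Columns [4, 7, 5, 2, 6, 1, 3], r−c [-3, -5, -2, 2, -1, 5, 4], r+c [5, 9, 8, 6, 11, 7, 10] are all distinct, so no two queens attack.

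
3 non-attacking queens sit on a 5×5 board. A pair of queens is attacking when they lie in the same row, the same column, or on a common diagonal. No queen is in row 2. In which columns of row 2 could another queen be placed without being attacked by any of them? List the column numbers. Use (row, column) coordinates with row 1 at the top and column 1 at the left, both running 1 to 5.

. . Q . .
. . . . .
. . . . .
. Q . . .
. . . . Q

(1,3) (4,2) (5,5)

columns 1

(1,3) attacks row 2 at column 3 and diagonals 2, 4.
(4,2) attacks row 2 at column 2 and diagonals 4.
(5,5) attacks row 2 at column 5 and diagonals 2.
Attacked columns: {2, 3, 4, 5}. Safe: {1}.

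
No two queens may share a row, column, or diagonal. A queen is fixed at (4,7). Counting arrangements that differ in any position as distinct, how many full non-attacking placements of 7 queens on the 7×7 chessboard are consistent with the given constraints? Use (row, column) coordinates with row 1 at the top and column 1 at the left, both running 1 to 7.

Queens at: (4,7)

Branch on row 1: col 1 → 1; col 2 → 2; col 3 → 0; col 5 → 1; col 6 → 2.
Sum: 1 + 2 + 0 + 1 + 2 = 6.

6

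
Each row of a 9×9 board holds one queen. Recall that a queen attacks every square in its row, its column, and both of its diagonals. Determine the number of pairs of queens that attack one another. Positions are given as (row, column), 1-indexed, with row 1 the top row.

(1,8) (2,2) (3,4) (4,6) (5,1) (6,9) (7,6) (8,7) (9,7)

4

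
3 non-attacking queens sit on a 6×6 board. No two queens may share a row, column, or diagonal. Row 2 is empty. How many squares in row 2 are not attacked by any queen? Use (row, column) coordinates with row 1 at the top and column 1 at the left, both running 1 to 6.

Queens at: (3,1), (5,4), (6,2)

(3,1) attacks row 2 at column 1 and diagonals 2.
(5,4) attacks row 2 at column 4 and diagonals 1.
(6,2) attacks row 2 at column 2 and diagonals 6.
Attacked columns: {1, 2, 4, 6}. Safe: {3, 5}.

2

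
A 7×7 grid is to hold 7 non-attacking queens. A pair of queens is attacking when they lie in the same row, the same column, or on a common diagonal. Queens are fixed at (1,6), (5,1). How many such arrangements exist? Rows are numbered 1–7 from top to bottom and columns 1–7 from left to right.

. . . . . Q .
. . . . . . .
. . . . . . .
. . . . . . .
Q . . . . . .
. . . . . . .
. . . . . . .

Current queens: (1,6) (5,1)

Branch on row 2: col 2 → 0; col 3 → 2.
Sum: 0 + 2 = 2.

2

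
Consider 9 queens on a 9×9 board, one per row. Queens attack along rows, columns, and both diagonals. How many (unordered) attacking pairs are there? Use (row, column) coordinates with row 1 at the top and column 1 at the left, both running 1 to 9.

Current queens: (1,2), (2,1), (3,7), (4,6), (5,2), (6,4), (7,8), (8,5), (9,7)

Same column: (1,2)–(5,2) (column 2); (3,7)–(9,7) (column 7).
Same diagonal: (1,2)–(2,1) (|1−2| = |2−1| = 1); (1,2)–(7,8) (|1−7| = |2−8| = 6); (3,7)–(4,6) (|3−4| = |7−6| = 1); (3,7)–(6,4) (|3−6| = |7−4| = 3); (4,6)–(6,4) (|4−6| = |6−4| = 2); (5,2)–(8,5) (|5−8| = |2−5| = 3); (6,4)–(9,7) (|6−9| = |4−7| = 3).
Total attacking pairs: 9.

9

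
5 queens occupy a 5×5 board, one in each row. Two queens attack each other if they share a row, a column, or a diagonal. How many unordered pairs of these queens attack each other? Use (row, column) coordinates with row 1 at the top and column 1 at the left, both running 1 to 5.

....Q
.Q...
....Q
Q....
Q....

Same column: (1,5)–(3,5) (column 5); (4,1)–(5,1) (column 1).
Same diagonal: (1,5)–(5,1) (|1−5| = |5−1| = 4).
Total attacking pairs: 3.

3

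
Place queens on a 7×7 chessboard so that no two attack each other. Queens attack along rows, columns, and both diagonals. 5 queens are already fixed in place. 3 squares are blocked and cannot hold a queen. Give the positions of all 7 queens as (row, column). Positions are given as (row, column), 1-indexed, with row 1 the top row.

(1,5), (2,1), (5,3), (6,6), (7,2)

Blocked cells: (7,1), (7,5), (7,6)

Row 3: attacked by (1,5)→{3,5,7}; (2,1)→{1,2}; (5,3)→{1,3,5}; (6,6)→{3,6}; (7,2)→{2,6}. Safe: 4. Place at column 4.
Row 4: attacked by (1,5)→{2,5}; (2,1)→{1,3}; (3,4)→{3,4,5}; (5,3)→{2,3,4}; (6,6)→{4,6}; (7,2)→{2,5}. Safe: 7. Place at column 7.
Columns [5, 1, 4, 7, 3, 6, 2], r−c [-4, 1, -1, -3, 2, 0, 5], r+c [6, 3, 7, 11, 8, 12, 9] are all distinct, so no two queens attack.

(1,5) (2,1) (3,4) (4,7) (5,3) (6,6) (7,2)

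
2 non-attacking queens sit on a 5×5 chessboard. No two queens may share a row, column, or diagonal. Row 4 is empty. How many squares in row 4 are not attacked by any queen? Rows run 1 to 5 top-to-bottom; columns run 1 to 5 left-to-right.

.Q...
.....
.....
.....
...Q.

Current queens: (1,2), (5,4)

(1,2) attacks row 4 at column 2 and diagonals 5.
(5,4) attacks row 4 at column 4 and diagonals 3, 5.
Attacked columns: {2, 3, 4, 5}. Safe: {1}.

1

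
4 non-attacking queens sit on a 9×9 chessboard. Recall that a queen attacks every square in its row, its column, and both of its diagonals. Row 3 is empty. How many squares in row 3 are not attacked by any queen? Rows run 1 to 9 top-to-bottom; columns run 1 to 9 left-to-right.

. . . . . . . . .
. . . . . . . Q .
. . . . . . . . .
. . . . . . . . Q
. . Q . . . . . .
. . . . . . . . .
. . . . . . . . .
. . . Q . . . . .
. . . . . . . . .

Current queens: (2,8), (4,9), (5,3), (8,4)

2

(2,8) attacks row 3 at column 8 and diagonals 7, 9.
(4,9) attacks row 3 at column 9 and diagonals 8.
(5,3) attacks row 3 at column 3 and diagonals 1, 5.
(8,4) attacks row 3 at column 4 and diagonals 9.
Attacked columns: {1, 3, 4, 5, 7, 8, 9}. Safe: {2, 6}.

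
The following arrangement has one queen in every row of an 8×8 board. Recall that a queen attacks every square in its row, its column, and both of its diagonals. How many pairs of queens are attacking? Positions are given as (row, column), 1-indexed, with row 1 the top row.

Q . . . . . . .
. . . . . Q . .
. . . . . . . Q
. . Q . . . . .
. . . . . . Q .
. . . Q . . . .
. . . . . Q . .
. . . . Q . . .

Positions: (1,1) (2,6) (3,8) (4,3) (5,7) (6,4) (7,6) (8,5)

Same column: (2,6)–(7,6) (column 6).
Same diagonal: (4,3)–(7,6) (|4−7| = |3−6| = 3); (7,6)–(8,5) (|7−8| = |6−5| = 1).
Total attacking pairs: 3.

3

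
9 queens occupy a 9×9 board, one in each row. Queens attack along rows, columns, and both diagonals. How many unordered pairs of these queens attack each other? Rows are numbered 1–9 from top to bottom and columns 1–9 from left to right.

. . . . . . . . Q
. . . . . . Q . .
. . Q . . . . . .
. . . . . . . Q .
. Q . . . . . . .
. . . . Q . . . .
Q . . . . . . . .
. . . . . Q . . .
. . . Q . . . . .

0

All columns are distinct and no two queens satisfy |Δrow| = |Δcol|, so no pair attacks.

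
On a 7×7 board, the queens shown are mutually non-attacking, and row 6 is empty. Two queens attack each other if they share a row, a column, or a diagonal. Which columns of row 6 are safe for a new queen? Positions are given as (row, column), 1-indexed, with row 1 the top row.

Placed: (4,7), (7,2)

columns 4, 6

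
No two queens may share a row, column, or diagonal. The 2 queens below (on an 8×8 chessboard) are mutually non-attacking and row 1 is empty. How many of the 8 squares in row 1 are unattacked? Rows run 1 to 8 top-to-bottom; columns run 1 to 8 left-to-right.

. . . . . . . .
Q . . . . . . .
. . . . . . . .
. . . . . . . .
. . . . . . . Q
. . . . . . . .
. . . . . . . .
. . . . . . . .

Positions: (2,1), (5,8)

4

(2,1) attacks row 1 at column 1 and diagonals 2.
(5,8) attacks row 1 at column 8 and diagonals 4.
Attacked columns: {1, 2, 4, 8}. Safe: {3, 5, 6, 7}.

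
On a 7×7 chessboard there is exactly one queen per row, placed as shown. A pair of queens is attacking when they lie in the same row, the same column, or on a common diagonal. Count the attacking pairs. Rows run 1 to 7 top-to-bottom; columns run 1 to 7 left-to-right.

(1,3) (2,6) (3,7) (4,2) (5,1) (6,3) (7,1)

Same column: (1,3)–(6,3) (column 3); (5,1)–(7,1) (column 1).
Same diagonal: (2,6)–(3,7) (|2−3| = |6−7| = 1); (2,6)–(7,1) (|2−7| = |6−1| = 5); (4,2)–(5,1) (|4−5| = |2−1| = 1).
Total attacking pairs: 5.

5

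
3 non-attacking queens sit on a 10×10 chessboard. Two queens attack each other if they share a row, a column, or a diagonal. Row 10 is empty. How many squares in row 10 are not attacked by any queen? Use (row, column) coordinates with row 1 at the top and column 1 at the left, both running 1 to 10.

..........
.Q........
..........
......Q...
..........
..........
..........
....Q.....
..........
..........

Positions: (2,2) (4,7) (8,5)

(2,2) attacks row 10 at column 2 and diagonals 10.
(4,7) attacks row 10 at column 7 and diagonals 1.
(8,5) attacks row 10 at column 5 and diagonals 3, 7.
Attacked columns: {1, 2, 3, 5, 7, 10}. Safe: {4, 6, 8, 9}.

4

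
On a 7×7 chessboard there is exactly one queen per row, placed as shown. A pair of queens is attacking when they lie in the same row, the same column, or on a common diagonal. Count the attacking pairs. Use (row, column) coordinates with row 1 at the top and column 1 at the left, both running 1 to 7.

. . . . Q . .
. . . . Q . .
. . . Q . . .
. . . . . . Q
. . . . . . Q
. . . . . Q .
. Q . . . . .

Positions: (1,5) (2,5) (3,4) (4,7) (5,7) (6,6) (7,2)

Same column: (1,5)–(2,5) (column 5); (4,7)–(5,7) (column 7).
Same diagonal: (2,5)–(3,4) (|2−3| = |5−4| = 1); (2,5)–(4,7) (|2−4| = |5−7| = 2); (5,7)–(6,6) (|5−6| = |7−6| = 1).
Total attacking pairs: 5.

5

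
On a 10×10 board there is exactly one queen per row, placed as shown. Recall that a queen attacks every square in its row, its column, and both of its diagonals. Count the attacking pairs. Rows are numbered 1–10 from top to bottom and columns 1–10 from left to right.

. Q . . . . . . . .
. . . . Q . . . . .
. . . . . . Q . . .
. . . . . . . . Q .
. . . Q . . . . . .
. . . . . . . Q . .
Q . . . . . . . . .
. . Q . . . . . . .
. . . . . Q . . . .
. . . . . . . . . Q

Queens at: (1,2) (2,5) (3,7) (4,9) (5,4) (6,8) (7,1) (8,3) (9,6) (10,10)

All columns are distinct and no two queens satisfy |Δrow| = |Δcol|, so no pair attacks.

0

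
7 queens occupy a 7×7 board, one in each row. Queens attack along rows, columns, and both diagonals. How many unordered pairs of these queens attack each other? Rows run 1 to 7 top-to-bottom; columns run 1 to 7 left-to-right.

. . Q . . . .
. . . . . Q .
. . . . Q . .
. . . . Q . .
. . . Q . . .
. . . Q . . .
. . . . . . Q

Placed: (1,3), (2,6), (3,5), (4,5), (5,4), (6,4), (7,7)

Same column: (3,5)–(4,5) (column 5); (5,4)–(6,4) (column 4).
Same diagonal: (1,3)–(3,5) (|1−3| = |3−5| = 2); (2,6)–(3,5) (|2−3| = |6−5| = 1); (4,5)–(5,4) (|4−5| = |5−4| = 1).
Total attacking pairs: 5.

5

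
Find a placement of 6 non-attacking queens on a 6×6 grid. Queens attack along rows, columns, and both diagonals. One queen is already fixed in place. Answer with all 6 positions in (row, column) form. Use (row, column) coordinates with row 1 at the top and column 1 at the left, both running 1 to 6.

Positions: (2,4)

Row 1: attacked by (2,4)→{3,4,5}. Safe: 1, 2, 6. Place at column 2.
Row 3: attacked by (1,2)→{2,4}; (2,4)→{3,4,5}. Safe: 1, 6. Place at column 6.
Row 4: attacked by (1,2)→{2,5}; (2,4)→{2,4,6}; (3,6)→{5,6}. Safe: 1, 3. Place at column 1.
Row 5: attacked by (1,2)→{2,6}; (2,4)→{1,4}; (3,6)→{4,6}; (4,1)→{1,2}. Safe: 3, 5. Place at column 3.
Row 6: attacked by (1,2)→{2}; (2,4)→{4}; (3,6)→{3,6}; (4,1)→{1,3}; (5,3)→{2,3,4}. Safe: 5. Place at column 5.
Columns [2, 4, 6, 1, 3, 5], r−c [-1, -2, -3, 3, 2, 1], r+c [3, 6, 9, 5, 8, 11] are all distinct, so no two queens attack.

(1,2) (2,4) (3,6) (4,1) (5,3) (6,5)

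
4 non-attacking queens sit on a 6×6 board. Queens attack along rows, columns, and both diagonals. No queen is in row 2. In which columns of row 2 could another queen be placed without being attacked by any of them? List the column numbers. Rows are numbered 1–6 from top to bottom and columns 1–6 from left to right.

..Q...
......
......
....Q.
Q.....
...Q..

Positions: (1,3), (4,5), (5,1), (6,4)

(1,3) attacks row 2 at column 3 and diagonals 2, 4.
(4,5) attacks row 2 at column 5 and diagonals 3.
(5,1) attacks row 2 at column 1 and diagonals 4.
(6,4) attacks row 2 at column 4.
Attacked columns: {1, 2, 3, 4, 5}. Safe: {6}.

columns 6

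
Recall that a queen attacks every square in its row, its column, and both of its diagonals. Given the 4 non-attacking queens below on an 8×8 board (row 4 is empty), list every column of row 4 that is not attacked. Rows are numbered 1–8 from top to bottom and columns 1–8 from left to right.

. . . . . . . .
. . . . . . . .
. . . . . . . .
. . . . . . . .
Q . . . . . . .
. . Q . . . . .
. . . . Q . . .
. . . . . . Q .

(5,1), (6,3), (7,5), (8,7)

columns 4, 6

(5,1) attacks row 4 at column 1 and diagonals 2.
(6,3) attacks row 4 at column 3 and diagonals 1, 5.
(7,5) attacks row 4 at column 5 and diagonals 2, 8.
(8,7) attacks row 4 at column 7 and diagonals 3.
Attacked columns: {1, 2, 3, 5, 7, 8}. Safe: {4, 6}.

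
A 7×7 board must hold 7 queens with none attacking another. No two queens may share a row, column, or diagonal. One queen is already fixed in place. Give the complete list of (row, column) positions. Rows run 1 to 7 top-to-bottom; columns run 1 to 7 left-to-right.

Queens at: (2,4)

Row 1: attacked by (2,4)→{3,4,5}. Safe: 1, 2, 6, 7. Place at column 1.
Row 3: attacked by (1,1)→{1,3}; (2,4)→{3,4,5}. Safe: 2, 6, 7. Place at column 7.
Row 4: attacked by (1,1)→{1,4}; (2,4)→{2,4,6}; (3,7)→{6,7}. Safe: 3, 5. Place at column 3.
Row 5: attacked by (1,1)→{1,5}; (2,4)→{1,4,7}; (3,7)→{5,7}; (4,3)→{2,3,4}. Safe: 6. Place at column 6.
Row 6: attacked by (1,1)→{1,6}; (2,4)→{4}; (3,7)→{4,7}; (4,3)→{1,3,5}; (5,6)→{5,6,7}. Safe: 2. Place at column 2.
Row 7: attacked by (1,1)→{1,7}; (2,4)→{4}; (3,7)→{3,7}; (4,3)→{3,6}; (5,6)→{4,6}; (6,2)→{1,2,3}. Safe: 5. Place at column 5.
Columns [1, 4, 7, 3, 6, 2, 5], r−c [0, -2, -4, 1, -1, 4, 2], r+c [2, 6, 10, 7, 11, 8, 12] are all distinct, so no two queens attack.

(1,1) (2,4) (3,7) (4,3) (5,6) (6,2) (7,5)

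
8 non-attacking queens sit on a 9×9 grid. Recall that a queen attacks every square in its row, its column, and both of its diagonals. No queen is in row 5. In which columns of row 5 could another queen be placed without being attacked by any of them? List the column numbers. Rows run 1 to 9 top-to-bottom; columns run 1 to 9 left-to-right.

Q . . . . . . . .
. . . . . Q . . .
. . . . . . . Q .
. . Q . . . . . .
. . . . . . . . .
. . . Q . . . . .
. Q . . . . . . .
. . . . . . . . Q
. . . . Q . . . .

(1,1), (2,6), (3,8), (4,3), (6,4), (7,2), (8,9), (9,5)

columns 7

(1,1) attacks row 5 at column 1 and diagonals 5.
(2,6) attacks row 5 at column 6 and diagonals 3, 9.
(3,8) attacks row 5 at column 8 and diagonals 6.
(4,3) attacks row 5 at column 3 and diagonals 2, 4.
(6,4) attacks row 5 at column 4 and diagonals 3, 5.
(7,2) attacks row 5 at column 2 and diagonals 4.
(8,9) attacks row 5 at column 9 and diagonals 6.
(9,5) attacks row 5 at column 5 and diagonals 1, 9.
Attacked columns: {1, 2, 3, 4, 5, 6, 8, 9}. Safe: {7}.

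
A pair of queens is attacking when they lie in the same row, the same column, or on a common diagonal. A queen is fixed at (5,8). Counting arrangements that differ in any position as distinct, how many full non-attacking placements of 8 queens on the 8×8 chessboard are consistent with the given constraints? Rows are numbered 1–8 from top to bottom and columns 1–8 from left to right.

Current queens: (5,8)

18

Branch on row 1: col 1 → 1; col 2 → 1; col 3 → 4; col 5 → 5; col 6 → 4; col 7 → 3.
Sum: 1 + 1 + 4 + 5 + 4 + 3 = 18.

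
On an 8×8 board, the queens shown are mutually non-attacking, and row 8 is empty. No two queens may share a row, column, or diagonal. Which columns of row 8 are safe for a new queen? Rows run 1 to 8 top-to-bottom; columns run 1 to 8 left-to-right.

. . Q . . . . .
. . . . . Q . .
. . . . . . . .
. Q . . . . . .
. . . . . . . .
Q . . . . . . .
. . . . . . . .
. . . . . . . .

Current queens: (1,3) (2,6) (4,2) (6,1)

columns 4, 5, 7, 8

(1,3) attacks row 8 at column 3.
(2,6) attacks row 8 at column 6.
(4,2) attacks row 8 at column 2 and diagonals 6.
(6,1) attacks row 8 at column 1 and diagonals 3.
Attacked columns: {1, 2, 3, 6}. Safe: {4, 5, 7, 8}.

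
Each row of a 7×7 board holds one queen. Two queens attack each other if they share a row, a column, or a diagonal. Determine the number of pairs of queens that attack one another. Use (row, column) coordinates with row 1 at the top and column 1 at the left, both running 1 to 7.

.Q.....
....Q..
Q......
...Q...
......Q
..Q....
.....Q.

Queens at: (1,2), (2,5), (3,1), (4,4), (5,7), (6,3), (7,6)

0

All columns are distinct and no two queens satisfy |Δrow| = |Δcol|, so no pair attacks.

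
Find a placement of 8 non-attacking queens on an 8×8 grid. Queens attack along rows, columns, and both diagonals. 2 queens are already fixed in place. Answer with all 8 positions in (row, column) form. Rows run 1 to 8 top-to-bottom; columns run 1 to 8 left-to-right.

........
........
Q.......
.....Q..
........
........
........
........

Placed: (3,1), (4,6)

(1,8) (2,3) (3,1) (4,6) (5,2) (6,5) (7,7) (8,4)

Row 1: attacked by (3,1)→{1,3}; (4,6)→{3,6}. Safe: 2, 4, 5, 7, 8. Place at column 8.
Row 2: attacked by (1,8)→{7,8}; (3,1)→{1,2}; (4,6)→{4,6,8}. Safe: 3, 5. Place at column 3.
Row 5: attacked by (1,8)→{4,8}; (2,3)→{3,6}; (3,1)→{1,3}; (4,6)→{5,6,7}. Safe: 2. Place at column 2.
Row 6: attacked by (1,8)→{3,8}; (2,3)→{3,7}; (3,1)→{1,4}; (4,6)→{4,6,8}; (5,2)→{1,2,3}. Safe: 5. Place at column 5.
Row 7: attacked by (1,8)→{2,8}; (2,3)→{3,8}; (3,1)→{1,5}; (4,6)→{3,6}; (5,2)→{2,4}; (6,5)→{4,5,6}. Safe: 7. Place at column 7.
Row 8: attacked by (1,8)→{1,8}; (2,3)→{3}; (3,1)→{1,6}; (4,6)→{2,6}; (5,2)→{2,5}; (6,5)→{3,5,7}; (7,7)→{6,7,8}. Safe: 4. Place at column 4.
Columns [8, 3, 1, 6, 2, 5, 7, 4], r−c [-7, -1, 2, -2, 3, 1, 0, 4], r+c [9, 5, 4, 10, 7, 11, 14, 12] are all distinct, so no two queens attack.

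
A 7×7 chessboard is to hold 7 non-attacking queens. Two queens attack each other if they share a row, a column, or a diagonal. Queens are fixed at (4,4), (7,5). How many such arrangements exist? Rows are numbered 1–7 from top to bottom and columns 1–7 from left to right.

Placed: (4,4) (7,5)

2

Branch on row 1: col 2 → 0; col 3 → 2; col 6 → 0.
Sum: 0 + 2 + 0 = 2.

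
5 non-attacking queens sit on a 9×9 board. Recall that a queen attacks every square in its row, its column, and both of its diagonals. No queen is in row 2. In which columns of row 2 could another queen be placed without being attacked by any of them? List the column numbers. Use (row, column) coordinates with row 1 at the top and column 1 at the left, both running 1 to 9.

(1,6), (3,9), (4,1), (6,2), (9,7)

columns 4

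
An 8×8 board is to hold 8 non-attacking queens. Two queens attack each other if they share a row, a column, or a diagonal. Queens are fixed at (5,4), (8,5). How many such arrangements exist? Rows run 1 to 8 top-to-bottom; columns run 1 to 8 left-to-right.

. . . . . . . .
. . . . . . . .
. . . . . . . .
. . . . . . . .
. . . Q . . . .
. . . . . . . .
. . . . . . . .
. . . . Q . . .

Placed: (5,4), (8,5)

Branch on row 1: col 1 → 0; col 2 → 1; col 3 → 1; col 6 → 2; col 7 → 0.
Sum: 0 + 1 + 1 + 2 + 0 = 4.

4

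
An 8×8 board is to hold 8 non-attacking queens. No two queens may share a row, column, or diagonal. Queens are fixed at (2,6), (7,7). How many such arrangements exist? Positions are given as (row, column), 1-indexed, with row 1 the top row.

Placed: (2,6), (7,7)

Branch on row 1: col 2 → 1; col 3 → 4; col 4 → 0; col 8 → 0.
Sum: 1 + 4 + 0 + 0 = 5.

5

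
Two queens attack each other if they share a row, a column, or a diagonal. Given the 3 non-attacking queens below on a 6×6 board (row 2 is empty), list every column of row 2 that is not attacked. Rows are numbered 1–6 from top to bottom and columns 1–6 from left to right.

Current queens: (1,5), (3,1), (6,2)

(1,5) attacks row 2 at column 5 and diagonals 4, 6.
(3,1) attacks row 2 at column 1 and diagonals 2.
(6,2) attacks row 2 at column 2 and diagonals 6.
Attacked columns: {1, 2, 4, 5, 6}. Safe: {3}.

columns 3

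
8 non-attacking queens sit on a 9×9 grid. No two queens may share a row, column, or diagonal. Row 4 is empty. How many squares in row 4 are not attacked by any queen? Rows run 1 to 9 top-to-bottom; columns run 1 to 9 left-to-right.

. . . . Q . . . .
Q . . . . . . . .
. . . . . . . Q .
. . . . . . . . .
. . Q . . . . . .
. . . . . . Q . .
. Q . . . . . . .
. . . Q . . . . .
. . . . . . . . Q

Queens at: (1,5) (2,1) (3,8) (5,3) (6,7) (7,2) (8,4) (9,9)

(1,5) attacks row 4 at column 5 and diagonals 2, 8.
(2,1) attacks row 4 at column 1 and diagonals 3.
(3,8) attacks row 4 at column 8 and diagonals 7, 9.
(5,3) attacks row 4 at column 3 and diagonals 2, 4.
(6,7) attacks row 4 at column 7 and diagonals 5, 9.
(7,2) attacks row 4 at column 2 and diagonals 5.
(8,4) attacks row 4 at column 4 and diagonals 8.
(9,9) attacks row 4 at column 9 and diagonals 4.
Attacked columns: {1, 2, 3, 4, 5, 7, 8, 9}. Safe: {6}.

1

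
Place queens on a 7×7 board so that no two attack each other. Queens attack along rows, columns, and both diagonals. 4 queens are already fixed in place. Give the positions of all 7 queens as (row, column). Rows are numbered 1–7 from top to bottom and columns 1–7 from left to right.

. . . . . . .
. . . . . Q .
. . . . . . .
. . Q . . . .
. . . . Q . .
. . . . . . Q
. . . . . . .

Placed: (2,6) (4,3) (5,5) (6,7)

(1,4) (2,6) (3,1) (4,3) (5,5) (6,7) (7,2)

Row 1: attacked by (2,6)→{5,6,7}; (4,3)→{3,6}; (5,5)→{1,5}; (6,7)→{2,7}. Safe: 4. Place at column 4.
Row 3: attacked by (1,4)→{2,4,6}; (2,6)→{5,6,7}; (4,3)→{2,3,4}; (5,5)→{3,5,7}; (6,7)→{4,7}. Safe: 1. Place at column 1.
Row 7: attacked by (1,4)→{4}; (2,6)→{1,6}; (3,1)→{1,5}; (4,3)→{3,6}; (5,5)→{3,5,7}; (6,7)→{6,7}. Safe: 2. Place at column 2.
Columns [4, 6, 1, 3, 5, 7, 2], r−c [-3, -4, 2, 1, 0, -1, 5], r+c [5, 8, 4, 7, 10, 13, 9] are all distinct, so no two queens attack.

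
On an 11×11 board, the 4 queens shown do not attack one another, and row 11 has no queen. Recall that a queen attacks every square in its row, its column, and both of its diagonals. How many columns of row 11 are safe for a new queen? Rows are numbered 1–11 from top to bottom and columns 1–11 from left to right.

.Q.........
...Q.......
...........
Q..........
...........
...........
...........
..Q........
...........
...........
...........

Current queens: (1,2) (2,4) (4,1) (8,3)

(1,2) attacks row 11 at column 2.
(2,4) attacks row 11 at column 4.
(4,1) attacks row 11 at column 1 and diagonals 8.
(8,3) attacks row 11 at column 3 and diagonals 6.
Attacked columns: {1, 2, 3, 4, 6, 8}. Safe: {5, 7, 9, 10, 11}.

5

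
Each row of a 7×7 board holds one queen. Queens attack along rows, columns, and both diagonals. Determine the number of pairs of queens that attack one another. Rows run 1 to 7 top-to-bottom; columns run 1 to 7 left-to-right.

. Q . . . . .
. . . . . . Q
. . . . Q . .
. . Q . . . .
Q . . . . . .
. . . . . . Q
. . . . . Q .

Same column: (2,7)–(6,7) (column 7).
Same diagonal: (1,2)–(6,7) (|1−6| = |2−7| = 5); (4,3)–(7,6) (|4−7| = |3−6| = 3); (6,7)–(7,6) (|6−7| = |7−6| = 1).
Total attacking pairs: 4.

4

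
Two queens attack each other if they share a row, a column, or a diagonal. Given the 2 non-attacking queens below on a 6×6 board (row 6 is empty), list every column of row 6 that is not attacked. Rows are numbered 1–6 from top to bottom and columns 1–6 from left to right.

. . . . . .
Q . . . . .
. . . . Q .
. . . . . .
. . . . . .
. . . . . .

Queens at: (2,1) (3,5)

(2,1) attacks row 6 at column 1 and diagonals 5.
(3,5) attacks row 6 at column 5 and diagonals 2.
Attacked columns: {1, 2, 5}. Safe: {3, 4, 6}.

columns 3, 4, 6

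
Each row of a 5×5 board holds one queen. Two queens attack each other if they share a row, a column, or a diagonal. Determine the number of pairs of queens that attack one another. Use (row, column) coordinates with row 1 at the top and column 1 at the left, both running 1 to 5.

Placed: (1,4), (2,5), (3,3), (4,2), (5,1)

4

Same diagonal: (1,4)–(2,5) (|1−2| = |4−5| = 1); (3,3)–(4,2) (|3−4| = |3−2| = 1); (3,3)–(5,1) (|3−5| = |3−1| = 2); (4,2)–(5,1) (|4−5| = |2−1| = 1).
Total attacking pairs: 4.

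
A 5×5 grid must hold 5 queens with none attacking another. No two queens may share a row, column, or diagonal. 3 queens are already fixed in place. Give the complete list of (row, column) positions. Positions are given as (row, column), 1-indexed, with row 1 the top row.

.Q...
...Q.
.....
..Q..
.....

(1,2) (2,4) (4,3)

(1,2) (2,4) (3,1) (4,3) (5,5)

Row 3: attacked by (1,2)→{2,4}; (2,4)→{3,4,5}; (4,3)→{2,3,4}. Safe: 1. Place at column 1.
Row 5: attacked by (1,2)→{2}; (2,4)→{1,4}; (3,1)→{1,3}; (4,3)→{2,3,4}. Safe: 5. Place at column 5.
Columns [2, 4, 1, 3, 5], r−c [-1, -2, 2, 1, 0], r+c [3, 6, 4, 7, 10] are all distinct, so no two queens attack.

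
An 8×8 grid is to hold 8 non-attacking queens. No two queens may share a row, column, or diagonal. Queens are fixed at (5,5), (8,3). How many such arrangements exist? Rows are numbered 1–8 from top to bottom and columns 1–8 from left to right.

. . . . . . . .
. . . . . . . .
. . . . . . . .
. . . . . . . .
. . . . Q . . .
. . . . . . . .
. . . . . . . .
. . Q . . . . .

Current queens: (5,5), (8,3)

Branch on row 1: col 2 → 0; col 4 → 1; col 6 → 1; col 7 → 0; col 8 → 0.
Sum: 0 + 1 + 1 + 0 + 0 = 2.

2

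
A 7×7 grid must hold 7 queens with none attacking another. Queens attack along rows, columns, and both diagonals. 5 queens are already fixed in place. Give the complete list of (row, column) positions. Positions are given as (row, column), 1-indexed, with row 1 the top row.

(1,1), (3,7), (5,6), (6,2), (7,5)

(1,1) (2,4) (3,7) (4,3) (5,6) (6,2) (7,5)

Row 2: attacked by (1,1)→{1,2}; (3,7)→{6,7}; (5,6)→{3,6}; (6,2)→{2,6}; (7,5)→{5}. Safe: 4. Place at column 4.
Row 4: attacked by (1,1)→{1,4}; (2,4)→{2,4,6}; (3,7)→{6,7}; (5,6)→{5,6,7}; (6,2)→{2,4}; (7,5)→{2,5}. Safe: 3. Place at column 3.
Columns [1, 4, 7, 3, 6, 2, 5], r−c [0, -2, -4, 1, -1, 4, 2], r+c [2, 6, 10, 7, 11, 8, 12] are all distinct, so no two queens attack.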